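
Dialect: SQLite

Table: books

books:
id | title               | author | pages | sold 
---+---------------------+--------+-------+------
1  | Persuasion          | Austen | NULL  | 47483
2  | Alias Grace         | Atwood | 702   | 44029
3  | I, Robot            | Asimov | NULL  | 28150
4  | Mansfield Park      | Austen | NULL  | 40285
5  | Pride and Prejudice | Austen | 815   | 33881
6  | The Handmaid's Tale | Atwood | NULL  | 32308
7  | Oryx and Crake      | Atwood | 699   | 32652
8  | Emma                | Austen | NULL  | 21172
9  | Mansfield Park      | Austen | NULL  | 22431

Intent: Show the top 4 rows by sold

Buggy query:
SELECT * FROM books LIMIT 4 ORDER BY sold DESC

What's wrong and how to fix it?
Bug: LIMIT must come after ORDER BY

Fix: Sort with ORDER BY, then apply LIMIT

Corrected query:
SELECT * FROM books ORDER BY sold DESC LIMIT 4

Result:
id | title               | author | pages | sold 
---+---------------------+--------+-------+------
1  | Persuasion          | Austen | NULL  | 47483
2  | Alias Grace         | Atwood | 702   | 44029
4  | Mansfield Park      | Austen | NULL  | 40285
5  | Pride and Prejudice | Austen | 815   | 33881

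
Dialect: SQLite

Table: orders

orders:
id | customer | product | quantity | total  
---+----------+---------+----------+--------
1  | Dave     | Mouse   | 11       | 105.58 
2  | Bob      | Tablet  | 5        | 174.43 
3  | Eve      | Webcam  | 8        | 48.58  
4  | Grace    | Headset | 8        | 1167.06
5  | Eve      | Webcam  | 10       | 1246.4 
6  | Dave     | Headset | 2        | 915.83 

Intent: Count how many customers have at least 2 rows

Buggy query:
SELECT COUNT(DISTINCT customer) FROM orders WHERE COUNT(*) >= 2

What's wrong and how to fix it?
Bug: COUNT(*) cannot appear in WHERE; the per-group count doesn't exist yet

Fix: Use a subquery that GROUPs and filters with HAVING, then count its rows

Corrected query:
SELECT COUNT(*) FROM (SELECT customer FROM orders GROUP BY customer HAVING COUNT(*) >= 2)

Result:
COUNT(*)
--------
2       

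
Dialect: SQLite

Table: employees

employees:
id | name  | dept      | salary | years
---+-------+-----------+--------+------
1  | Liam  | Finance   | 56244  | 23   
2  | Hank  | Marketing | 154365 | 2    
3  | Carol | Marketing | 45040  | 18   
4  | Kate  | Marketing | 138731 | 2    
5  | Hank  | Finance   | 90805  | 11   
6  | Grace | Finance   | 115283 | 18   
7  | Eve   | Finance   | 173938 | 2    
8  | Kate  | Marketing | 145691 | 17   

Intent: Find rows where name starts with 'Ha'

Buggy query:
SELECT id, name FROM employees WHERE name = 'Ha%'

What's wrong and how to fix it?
Bug: Wildcards only work with LIKE; '=' treats '%' as a literal character

Fix: Use LIKE for wildcard pattern matching

Corrected query:
SELECT id, name FROM employees WHERE name LIKE 'Ha%'

Result:
id | name
---+-----
2  | Hank
5  | Hank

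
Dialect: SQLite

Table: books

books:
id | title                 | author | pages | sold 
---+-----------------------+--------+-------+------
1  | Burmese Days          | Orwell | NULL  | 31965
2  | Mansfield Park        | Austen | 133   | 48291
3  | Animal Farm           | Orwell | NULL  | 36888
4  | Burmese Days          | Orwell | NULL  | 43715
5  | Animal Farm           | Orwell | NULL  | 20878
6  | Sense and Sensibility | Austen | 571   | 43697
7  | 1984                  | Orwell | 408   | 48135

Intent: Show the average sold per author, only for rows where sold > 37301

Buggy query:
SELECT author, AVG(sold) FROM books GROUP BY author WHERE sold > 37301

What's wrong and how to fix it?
Bug: Row-level WHERE must come before GROUP BY in the clause order

Fix: Place WHERE between FROM and GROUP BY

Corrected query:
SELECT author, AVG(sold) FROM books WHERE sold > 37301 GROUP BY author

Result:
author | AVG(sold)
-------+----------
Austen | 45994    
Orwell | 45925    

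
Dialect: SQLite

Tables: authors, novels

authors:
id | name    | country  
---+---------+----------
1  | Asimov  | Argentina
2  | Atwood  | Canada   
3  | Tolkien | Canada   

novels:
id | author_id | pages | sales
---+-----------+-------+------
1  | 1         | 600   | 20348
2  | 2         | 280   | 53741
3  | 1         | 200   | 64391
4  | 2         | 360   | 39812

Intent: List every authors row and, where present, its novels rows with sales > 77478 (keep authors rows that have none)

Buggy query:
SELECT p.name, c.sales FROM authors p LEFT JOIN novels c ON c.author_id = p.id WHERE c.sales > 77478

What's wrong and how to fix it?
Bug: A WHERE condition on the right-hand table after LEFT JOIN drops unmatched parents

Fix: Move the right-table condition into the ON clause so unmatched parents are kept

Corrected query:
SELECT p.name, c.sales FROM authors p LEFT JOIN novels c ON c.author_id = p.id AND c.sales > 77478

Result:
name    | sales
--------+------
Asimov  | NULL 
Atwood  | NULL 
Tolkien | NULL 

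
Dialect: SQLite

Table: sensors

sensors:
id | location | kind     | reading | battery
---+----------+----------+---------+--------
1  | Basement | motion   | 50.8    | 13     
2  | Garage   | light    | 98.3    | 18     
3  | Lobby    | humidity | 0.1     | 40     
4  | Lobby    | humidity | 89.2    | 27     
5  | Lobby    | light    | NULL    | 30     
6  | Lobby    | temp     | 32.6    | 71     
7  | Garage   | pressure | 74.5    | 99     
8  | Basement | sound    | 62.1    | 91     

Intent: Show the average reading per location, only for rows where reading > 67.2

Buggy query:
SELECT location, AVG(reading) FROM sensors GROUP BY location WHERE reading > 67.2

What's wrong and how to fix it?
Bug: WHERE cannot follow GROUP BY

Fix: Move the WHERE clause before GROUP BY

Corrected query:
SELECT location, AVG(reading) FROM sensors WHERE reading > 67.2 GROUP BY location

Result:
location | AVG(reading)
---------+-------------
Garage   | 86.4        
Lobby    | 89.2        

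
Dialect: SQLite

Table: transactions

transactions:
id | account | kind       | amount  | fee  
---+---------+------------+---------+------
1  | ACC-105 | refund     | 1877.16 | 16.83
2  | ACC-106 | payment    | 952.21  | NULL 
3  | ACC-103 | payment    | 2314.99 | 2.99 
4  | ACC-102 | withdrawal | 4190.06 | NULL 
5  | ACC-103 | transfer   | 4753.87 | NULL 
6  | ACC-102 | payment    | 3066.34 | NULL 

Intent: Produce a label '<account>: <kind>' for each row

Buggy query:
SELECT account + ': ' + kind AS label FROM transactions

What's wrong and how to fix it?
Bug: SQLite uses || for string concatenation; + coerces text to numbers (yielding 0)

Fix: Replace + with || to concatenate text

Corrected query:
SELECT account || ': ' || kind AS label FROM transactions

Result:
label              
-------------------
ACC-105: refund    
ACC-106: payment   
ACC-103: payment   
ACC-102: withdrawal
ACC-103: transfer  
ACC-102: payment   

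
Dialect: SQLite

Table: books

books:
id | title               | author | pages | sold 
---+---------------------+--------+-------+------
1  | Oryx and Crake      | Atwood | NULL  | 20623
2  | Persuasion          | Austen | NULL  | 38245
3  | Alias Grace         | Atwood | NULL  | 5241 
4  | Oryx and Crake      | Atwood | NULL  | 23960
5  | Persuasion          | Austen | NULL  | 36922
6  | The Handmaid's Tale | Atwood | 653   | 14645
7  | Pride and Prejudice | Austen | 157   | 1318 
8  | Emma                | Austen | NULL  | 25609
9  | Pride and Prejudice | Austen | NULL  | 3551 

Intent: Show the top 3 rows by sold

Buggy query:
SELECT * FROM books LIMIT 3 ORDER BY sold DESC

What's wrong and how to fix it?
Bug: LIMIT must come after ORDER BY

Fix: Swap the clauses: ORDER BY first, then LIMIT

Corrected query:
SELECT * FROM books ORDER BY sold DESC LIMIT 3

Result:
id | title      | author | pages | sold 
---+------------+--------+-------+------
2  | Persuasion | Austen | NULL  | 38245
5  | Persuasion | Austen | NULL  | 36922
8  | Emma       | Austen | NULL  | 25609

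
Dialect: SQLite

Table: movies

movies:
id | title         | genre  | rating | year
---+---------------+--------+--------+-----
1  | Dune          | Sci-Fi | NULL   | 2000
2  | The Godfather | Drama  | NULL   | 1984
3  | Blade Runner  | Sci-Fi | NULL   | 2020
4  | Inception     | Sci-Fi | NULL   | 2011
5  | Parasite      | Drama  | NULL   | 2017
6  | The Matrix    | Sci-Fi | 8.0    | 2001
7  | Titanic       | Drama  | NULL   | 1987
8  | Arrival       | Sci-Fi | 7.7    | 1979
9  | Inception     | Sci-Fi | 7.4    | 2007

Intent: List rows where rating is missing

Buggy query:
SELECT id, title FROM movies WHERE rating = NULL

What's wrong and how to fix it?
Bug: Comparing to NULL with '=' never matches; NULL = NULL is unknown, not true

Fix: Use IS NULL to test for NULL

Corrected query:
SELECT id, title FROM movies WHERE rating IS NULL

Result:
id | title        
---+--------------
1  | Dune         
2  | The Godfather
3  | Blade Runner 
4  | Inception    
5  | Parasite     
7  | Titanic      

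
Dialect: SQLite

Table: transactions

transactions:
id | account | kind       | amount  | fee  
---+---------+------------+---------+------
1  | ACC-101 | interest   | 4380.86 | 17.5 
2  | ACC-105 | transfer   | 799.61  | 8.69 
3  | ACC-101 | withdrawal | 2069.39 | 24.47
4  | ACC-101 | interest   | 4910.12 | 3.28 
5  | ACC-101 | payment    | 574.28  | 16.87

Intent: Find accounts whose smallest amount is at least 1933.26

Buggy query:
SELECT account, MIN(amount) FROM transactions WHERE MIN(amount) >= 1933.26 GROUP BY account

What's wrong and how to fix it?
Bug: Aggregates like MIN are computed per group after WHERE runs

Fix: Replace WHERE with HAVING after the GROUP BY

Corrected query:
SELECT account, MIN(amount) FROM transactions GROUP BY account HAVING MIN(amount) >= 1933.26

Result:
(no rows)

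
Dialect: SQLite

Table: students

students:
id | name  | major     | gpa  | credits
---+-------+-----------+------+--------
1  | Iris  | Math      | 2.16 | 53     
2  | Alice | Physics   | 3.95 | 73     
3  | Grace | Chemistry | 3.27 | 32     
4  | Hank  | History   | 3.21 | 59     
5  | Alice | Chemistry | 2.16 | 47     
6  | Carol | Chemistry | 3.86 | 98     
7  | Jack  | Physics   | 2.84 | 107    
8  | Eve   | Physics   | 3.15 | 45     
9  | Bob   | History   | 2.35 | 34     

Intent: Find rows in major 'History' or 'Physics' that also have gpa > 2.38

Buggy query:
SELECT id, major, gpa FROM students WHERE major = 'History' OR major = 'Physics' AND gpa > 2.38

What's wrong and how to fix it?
Bug: AND binds tighter than OR, so this parses as major = 'History' OR (major = 'Physics' AND gpa > 2.38)

Fix: Group the OR with parentheses (or use IN), then AND the threshold

Corrected query:
SELECT id, major, gpa FROM students WHERE (major = 'History' OR major = 'Physics') AND gpa > 2.38

Result:
id | major   | gpa 
---+---------+-----
2  | Physics | 3.95
4  | History | 3.21
7  | Physics | 2.84
8  | Physics | 3.15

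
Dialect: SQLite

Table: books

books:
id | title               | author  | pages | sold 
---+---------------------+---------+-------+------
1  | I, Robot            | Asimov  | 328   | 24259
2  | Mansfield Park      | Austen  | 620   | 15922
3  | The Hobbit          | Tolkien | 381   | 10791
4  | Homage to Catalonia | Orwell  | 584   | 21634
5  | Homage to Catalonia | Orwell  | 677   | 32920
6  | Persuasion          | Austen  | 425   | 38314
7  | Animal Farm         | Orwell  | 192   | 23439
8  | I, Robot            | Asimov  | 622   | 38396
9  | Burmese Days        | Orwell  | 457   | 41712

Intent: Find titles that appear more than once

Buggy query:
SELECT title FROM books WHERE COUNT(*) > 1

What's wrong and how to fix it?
Bug: COUNT(*) is an aggregate and cannot be used in WHERE

Fix: GROUP BY title, then filter groups with HAVING COUNT(*) > 1

Corrected query:
SELECT title FROM books GROUP BY title HAVING COUNT(*) > 1

Result:
title              
-------------------
Homage to Catalonia
I, Robot           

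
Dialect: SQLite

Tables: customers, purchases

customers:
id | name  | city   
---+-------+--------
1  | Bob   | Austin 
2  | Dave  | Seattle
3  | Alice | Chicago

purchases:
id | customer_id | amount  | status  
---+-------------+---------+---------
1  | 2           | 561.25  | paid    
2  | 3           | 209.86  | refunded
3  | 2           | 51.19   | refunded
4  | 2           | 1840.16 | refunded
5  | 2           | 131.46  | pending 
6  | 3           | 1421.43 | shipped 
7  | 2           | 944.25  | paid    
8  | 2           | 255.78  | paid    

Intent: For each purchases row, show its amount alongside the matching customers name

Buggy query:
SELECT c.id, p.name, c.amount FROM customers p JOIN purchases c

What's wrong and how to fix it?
Bug: JOIN with no ON clause produces a cartesian product; every purchases row pairs with every customers row

Fix: Specify the join condition linking the foreign key to the parent id

Corrected query:
SELECT c.id, p.name, c.amount FROM customers p JOIN purchases c ON c.customer_id = p.id

Result:
id | name  | amount 
---+-------+--------
1  | Dave  | 561.25 
2  | Alice | 209.86 
3  | Dave  | 51.19  
4  | Dave  | 1840.16
5  | Dave  | 131.46 
6  | Alice | 1421.43
7  | Dave  | 944.25 
8  | Dave  | 255.78 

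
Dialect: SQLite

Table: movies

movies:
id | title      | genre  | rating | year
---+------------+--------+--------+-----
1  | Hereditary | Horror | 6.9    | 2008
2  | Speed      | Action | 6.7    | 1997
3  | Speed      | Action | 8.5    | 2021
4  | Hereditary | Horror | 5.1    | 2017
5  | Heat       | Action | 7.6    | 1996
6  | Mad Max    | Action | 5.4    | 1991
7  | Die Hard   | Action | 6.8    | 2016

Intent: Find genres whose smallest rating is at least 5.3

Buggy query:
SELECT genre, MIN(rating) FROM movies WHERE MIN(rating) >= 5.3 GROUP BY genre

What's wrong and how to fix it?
Bug: MIN() in WHERE is a misuse of aggregate

Fix: Use HAVING for the per-group MIN condition

Corrected query:
SELECT genre, MIN(rating) FROM movies GROUP BY genre HAVING MIN(rating) >= 5.3

Result:
genre  | MIN(rating)
-------+------------
Action | 5.4        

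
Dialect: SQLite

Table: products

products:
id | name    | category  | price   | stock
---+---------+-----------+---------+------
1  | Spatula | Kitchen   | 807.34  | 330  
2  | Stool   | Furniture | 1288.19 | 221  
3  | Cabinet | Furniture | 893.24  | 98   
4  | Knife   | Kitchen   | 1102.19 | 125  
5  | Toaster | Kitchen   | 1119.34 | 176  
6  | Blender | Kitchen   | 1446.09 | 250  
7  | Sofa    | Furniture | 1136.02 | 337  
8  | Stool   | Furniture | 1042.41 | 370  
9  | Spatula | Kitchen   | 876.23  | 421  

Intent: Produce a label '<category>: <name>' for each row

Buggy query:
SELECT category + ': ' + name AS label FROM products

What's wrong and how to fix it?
Bug: '+' is numeric addition; on text columns SQLite converts them to 0 instead of concatenating

Fix: Use the || operator for string concatenation

Corrected query:
SELECT category || ': ' || name AS label FROM products

Result:
label             
------------------
Kitchen: Spatula  
Furniture: Stool  
Furniture: Cabinet
Kitchen: Knife    
Kitchen: Toaster  
Kitchen: Blender  
Furniture: Sofa   
Furniture: Stool  
Kitchen: Spatula  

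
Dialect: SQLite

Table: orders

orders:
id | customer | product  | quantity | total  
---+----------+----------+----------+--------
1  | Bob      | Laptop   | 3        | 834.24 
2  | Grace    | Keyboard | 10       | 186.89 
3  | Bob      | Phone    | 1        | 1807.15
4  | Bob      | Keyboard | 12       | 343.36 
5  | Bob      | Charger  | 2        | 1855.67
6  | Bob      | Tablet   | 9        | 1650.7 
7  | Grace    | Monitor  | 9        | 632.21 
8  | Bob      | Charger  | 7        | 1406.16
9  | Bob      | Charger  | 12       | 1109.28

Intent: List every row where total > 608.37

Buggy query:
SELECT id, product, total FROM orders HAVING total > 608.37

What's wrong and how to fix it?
Bug: HAVING filters the output of aggregation, but this query has no GROUP BY and no aggregate functions, so SQLite rejects it (HAVING clause on a non-aggregate query); the condition here is per row

Fix: Replace HAVING with WHERE since the condition applies to individual rows

Corrected query:
SELECT id, product, total FROM orders WHERE total > 608.37

Result:
id | product | total  
---+---------+--------
1  | Laptop  | 834.24 
3  | Phone   | 1807.15
5  | Charger | 1855.67
6  | Tablet  | 1650.7 
7  | Monitor | 632.21 
8  | Charger | 1406.16
9  | Charger | 1109.28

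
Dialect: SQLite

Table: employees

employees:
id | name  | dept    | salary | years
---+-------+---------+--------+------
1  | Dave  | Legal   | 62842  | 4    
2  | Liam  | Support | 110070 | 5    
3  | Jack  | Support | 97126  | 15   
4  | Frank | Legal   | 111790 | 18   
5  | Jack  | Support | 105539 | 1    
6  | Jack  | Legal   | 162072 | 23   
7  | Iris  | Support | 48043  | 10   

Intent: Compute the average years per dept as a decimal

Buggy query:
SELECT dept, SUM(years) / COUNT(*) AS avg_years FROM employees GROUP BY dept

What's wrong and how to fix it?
Bug: Both operands are integers, so '/' performs integer division and truncates

Fix: Cast one side to REAL so the division keeps the fractional part

Corrected query:
SELECT dept, SUM(years) * 1.0 / COUNT(*) AS avg_years FROM employees GROUP BY dept

Result:
dept    | avg_years
--------+----------
Legal   | 15       
Support | 7.75     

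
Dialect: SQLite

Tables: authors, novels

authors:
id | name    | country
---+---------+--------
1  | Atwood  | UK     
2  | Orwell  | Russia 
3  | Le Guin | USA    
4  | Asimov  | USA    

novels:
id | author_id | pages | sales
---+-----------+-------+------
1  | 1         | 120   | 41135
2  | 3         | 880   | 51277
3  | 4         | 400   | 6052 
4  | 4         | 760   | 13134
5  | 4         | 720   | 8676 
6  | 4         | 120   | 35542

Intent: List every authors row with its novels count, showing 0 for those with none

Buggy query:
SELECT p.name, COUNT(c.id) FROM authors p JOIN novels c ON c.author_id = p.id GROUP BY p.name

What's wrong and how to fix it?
Bug: INNER JOIN drops authors rows that have no matching novels rows

Fix: Use LEFT JOIN so parents without children still appear (COUNT(c.id) gives 0)

Corrected query:
SELECT p.name, COUNT(c.id) FROM authors p LEFT JOIN novels c ON c.author_id = p.id GROUP BY p.name

Result:
name    | COUNT(c.id)
--------+------------
Asimov  | 4          
Atwood  | 1          
Le Guin | 1          
Orwell  | 0          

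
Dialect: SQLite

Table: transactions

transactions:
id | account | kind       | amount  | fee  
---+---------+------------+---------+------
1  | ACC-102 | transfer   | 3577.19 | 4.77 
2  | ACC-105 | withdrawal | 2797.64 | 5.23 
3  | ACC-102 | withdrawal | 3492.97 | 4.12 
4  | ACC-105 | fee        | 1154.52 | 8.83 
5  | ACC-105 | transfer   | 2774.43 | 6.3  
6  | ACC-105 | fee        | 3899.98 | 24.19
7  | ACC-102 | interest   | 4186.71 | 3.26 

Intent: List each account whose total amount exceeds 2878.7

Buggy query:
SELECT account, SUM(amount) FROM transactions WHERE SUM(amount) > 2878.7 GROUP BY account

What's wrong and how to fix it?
Bug: WHERE runs before GROUP BY, so aggregates aren't available there

Fix: Move the aggregate condition to a HAVING clause

Corrected query:
SELECT account, SUM(amount) FROM transactions GROUP BY account HAVING SUM(amount) > 2878.7

Result:
account | SUM(amount)
--------+------------
ACC-102 | 11256.87   
ACC-105 | 10626.57   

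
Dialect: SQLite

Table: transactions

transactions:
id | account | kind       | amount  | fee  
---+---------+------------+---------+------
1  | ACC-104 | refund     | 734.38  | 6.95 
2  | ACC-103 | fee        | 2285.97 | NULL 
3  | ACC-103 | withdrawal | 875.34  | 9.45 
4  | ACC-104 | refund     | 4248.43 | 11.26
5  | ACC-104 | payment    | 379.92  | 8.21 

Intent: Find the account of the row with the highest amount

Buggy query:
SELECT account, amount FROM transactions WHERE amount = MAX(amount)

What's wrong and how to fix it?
Bug: MAX(amount) is an aggregate and cannot be used directly in WHERE

Fix: Wrap MAX in a scalar subquery so WHERE compares against a single value

Corrected query:
SELECT account, amount FROM transactions WHERE amount = (SELECT MAX(amount) FROM transactions)

Result:
account | amount 
--------+--------
ACC-104 | 4248.43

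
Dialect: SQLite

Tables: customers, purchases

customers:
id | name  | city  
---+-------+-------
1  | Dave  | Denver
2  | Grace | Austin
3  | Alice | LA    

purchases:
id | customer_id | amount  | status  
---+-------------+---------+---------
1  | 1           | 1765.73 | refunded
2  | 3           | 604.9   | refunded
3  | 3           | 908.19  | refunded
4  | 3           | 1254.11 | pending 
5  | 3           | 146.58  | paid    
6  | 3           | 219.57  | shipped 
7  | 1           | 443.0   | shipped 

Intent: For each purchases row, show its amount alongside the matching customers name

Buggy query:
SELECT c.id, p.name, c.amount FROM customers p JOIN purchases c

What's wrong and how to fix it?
Bug: Missing join condition: each purchases row is matched to all customers rows instead of just its own

Fix: Add ON c.customer_id = p.id to the JOIN

Corrected query:
SELECT c.id, p.name, c.amount FROM customers p JOIN purchases c ON c.customer_id = p.id

Result:
id | name  | amount 
---+-------+--------
1  | Dave  | 1765.73
2  | Alice | 604.9  
3  | Alice | 908.19 
4  | Alice | 1254.11
5  | Alice | 146.58 
6  | Alice | 219.57 
7  | Dave  | 443    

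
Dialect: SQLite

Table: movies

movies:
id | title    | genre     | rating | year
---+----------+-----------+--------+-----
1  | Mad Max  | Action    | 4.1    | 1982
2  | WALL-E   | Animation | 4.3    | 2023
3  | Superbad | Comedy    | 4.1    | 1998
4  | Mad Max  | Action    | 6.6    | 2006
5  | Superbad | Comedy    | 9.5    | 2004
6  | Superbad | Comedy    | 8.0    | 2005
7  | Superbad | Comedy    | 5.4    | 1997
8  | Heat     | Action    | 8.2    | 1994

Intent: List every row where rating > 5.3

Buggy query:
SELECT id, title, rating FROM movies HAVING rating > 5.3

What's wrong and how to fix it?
Bug: HAVING filters the output of aggregation, but this query has no GROUP BY and no aggregate functions, so SQLite rejects it (HAVING clause on a non-aggregate query); the condition here is per row

Fix: Use WHERE for row-level filtering

Corrected query:
SELECT id, title, rating FROM movies WHERE rating > 5.3

Result:
id | title    | rating
---+----------+-------
4  | Mad Max  | 6.6   
5  | Superbad | 9.5   
6  | Superbad | 8     
7  | Superbad | 5.4   
8  | Heat     | 8.2   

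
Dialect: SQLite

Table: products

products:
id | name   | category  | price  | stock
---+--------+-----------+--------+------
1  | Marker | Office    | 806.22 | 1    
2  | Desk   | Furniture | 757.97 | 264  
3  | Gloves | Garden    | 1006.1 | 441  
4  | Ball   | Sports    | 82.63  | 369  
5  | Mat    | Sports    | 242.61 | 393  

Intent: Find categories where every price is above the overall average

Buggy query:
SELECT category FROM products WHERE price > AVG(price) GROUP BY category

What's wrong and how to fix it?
Bug: AVG() is an aggregate; it can't sit directly in WHERE

Fix: Compute the overall average in a scalar subquery and compare each group's MIN against it in HAVING

Corrected query:
SELECT category FROM products GROUP BY category HAVING MIN(price) > (SELECT AVG(price) FROM products)

Result:
category 
---------
Furniture
Garden   
Office   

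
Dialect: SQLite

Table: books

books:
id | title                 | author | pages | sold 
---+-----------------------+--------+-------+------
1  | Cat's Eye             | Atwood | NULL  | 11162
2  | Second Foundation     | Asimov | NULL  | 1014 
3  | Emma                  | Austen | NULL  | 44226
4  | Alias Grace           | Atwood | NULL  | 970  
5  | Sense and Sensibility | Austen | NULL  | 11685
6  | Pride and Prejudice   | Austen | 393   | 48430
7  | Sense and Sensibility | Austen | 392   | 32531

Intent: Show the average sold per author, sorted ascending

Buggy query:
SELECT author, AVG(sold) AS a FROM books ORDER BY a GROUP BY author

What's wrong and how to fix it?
Bug: GROUP BY must precede ORDER BY

Fix: Move ORDER BY to the end, after GROUP BY

Corrected query:
SELECT author, AVG(sold) AS a FROM books GROUP BY author ORDER BY a

Result:
author | a    
-------+------
Asimov | 1014 
Atwood | 6066 
Austen | 34218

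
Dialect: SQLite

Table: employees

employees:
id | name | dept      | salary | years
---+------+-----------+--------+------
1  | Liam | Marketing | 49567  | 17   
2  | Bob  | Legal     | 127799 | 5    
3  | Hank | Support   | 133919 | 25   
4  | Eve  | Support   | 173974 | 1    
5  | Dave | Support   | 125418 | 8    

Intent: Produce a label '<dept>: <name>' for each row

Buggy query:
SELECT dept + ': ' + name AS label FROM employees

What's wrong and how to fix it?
Bug: '+' is numeric addition; on text columns SQLite converts them to 0 instead of concatenating

Fix: Replace + with || to concatenate text

Corrected query:
SELECT dept || ': ' || name AS label FROM employees

Result:
label          
---------------
Marketing: Liam
Legal: Bob     
Support: Hank  
Support: Eve   
Support: Dave  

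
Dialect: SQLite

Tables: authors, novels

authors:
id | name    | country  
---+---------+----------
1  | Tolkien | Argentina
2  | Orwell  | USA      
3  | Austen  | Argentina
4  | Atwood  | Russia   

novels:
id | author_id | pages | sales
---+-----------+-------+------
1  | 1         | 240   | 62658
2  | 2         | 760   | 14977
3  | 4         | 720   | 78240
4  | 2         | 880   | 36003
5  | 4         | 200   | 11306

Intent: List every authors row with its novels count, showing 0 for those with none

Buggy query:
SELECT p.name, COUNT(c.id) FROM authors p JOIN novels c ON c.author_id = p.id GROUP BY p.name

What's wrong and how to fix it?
Bug: An inner join excludes parents with zero children

Fix: Switch to LEFT JOIN to retain unmatched parent rows

Corrected query:
SELECT p.name, COUNT(c.id) FROM authors p LEFT JOIN novels c ON c.author_id = p.id GROUP BY p.name

Result:
name    | COUNT(c.id)
--------+------------
Atwood  | 2          
Austen  | 0          
Orwell  | 2          
Tolkien | 1          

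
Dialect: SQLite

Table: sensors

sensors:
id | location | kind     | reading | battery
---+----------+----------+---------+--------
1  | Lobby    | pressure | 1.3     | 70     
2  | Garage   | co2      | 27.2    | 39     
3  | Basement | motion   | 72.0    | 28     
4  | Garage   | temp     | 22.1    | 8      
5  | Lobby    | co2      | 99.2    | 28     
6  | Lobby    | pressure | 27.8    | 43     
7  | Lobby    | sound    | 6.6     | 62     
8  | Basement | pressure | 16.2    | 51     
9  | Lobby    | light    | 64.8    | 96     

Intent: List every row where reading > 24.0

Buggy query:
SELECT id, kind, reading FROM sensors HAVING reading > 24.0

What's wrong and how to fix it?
Bug: This is a non-aggregate query (no GROUP BY, no aggregates), so in SQLite the HAVING clause is invalid here; a row-level condition belongs in WHERE

Fix: Use WHERE for row-level filtering

Corrected query:
SELECT id, kind, reading FROM sensors WHERE reading > 24.0

Result:
id | kind     | reading
---+----------+--------
2  | co2      | 27.2   
3  | motion   | 72     
5  | co2      | 99.2   
6  | pressure | 27.8   
9  | light    | 64.8   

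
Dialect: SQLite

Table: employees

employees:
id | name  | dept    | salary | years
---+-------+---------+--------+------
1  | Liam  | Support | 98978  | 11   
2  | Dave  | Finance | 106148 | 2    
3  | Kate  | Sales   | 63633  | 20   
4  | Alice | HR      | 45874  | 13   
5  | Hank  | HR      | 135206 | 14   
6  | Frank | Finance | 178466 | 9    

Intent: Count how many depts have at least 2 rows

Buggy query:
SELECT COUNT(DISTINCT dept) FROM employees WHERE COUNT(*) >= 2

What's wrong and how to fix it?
Bug: WHERE filters individual rows, not groups, so a group-level COUNT is invalid there

Fix: Use a subquery that GROUPs and filters with HAVING, then count its rows

Corrected query:
SELECT COUNT(*) FROM (SELECT dept FROM employees GROUP BY dept HAVING COUNT(*) >= 2)

Result:
COUNT(*)
--------
2       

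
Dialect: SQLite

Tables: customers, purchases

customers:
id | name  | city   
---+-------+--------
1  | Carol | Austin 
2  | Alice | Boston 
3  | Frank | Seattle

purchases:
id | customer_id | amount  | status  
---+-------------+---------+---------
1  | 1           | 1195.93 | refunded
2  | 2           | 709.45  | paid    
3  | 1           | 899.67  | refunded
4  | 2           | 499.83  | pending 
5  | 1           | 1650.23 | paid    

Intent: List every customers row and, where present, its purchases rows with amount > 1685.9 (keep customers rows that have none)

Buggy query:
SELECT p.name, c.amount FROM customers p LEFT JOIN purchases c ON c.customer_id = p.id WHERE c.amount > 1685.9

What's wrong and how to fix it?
Bug: Filtering c.amount in WHERE discards the NULL rows produced by LEFT JOIN, turning it into an inner join

Fix: Put 'c.amount > 1685.9' in the JOIN's ON clause instead of WHERE

Corrected query:
SELECT p.name, c.amount FROM customers p LEFT JOIN purchases c ON c.customer_id = p.id AND c.amount > 1685.9

Result:
name  | amount
------+-------
Carol | NULL  
Alice | NULL  
Frank | NULL  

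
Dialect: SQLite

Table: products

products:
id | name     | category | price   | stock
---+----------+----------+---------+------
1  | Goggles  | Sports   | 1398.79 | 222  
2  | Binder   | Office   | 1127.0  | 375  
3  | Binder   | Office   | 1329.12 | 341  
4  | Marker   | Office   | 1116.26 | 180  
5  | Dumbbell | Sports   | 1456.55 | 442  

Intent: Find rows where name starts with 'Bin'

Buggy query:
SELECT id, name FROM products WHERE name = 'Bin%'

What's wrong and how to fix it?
Bug: '=' compares the literal string including the % character; pattern matching needs LIKE

Fix: Replace '=' with LIKE so 'Bin%' is treated as a pattern

Corrected query:
SELECT id, name FROM products WHERE name LIKE 'Bin%'

Result:
id | name  
---+-------
2  | Binder
3  | Binder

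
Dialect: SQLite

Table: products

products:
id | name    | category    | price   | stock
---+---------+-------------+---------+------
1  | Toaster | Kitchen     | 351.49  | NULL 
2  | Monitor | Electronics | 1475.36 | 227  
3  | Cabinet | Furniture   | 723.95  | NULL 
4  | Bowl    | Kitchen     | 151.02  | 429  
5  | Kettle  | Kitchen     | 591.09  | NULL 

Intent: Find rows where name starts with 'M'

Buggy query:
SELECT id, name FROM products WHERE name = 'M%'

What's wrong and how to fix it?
Bug: Wildcards only work with LIKE; '=' treats '%' as a literal character

Fix: Use LIKE for wildcard pattern matching

Corrected query:
SELECT id, name FROM products WHERE name LIKE 'M%'

Result:
id | name   
---+--------
2  | Monitor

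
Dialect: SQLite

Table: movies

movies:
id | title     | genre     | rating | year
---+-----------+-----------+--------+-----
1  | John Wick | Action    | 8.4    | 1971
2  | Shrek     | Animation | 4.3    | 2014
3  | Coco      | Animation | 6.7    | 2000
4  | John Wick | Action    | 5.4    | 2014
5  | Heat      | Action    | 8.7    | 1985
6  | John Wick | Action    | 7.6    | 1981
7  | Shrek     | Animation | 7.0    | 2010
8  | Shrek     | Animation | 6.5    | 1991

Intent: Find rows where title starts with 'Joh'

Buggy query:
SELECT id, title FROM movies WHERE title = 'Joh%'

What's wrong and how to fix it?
Bug: '=' compares the literal string including the % character; pattern matching needs LIKE

Fix: Use LIKE for wildcard pattern matching

Corrected query:
SELECT id, title FROM movies WHERE title LIKE 'Joh%'

Result:
id | title    
---+----------
1  | John Wick
4  | John Wick
6  | John Wick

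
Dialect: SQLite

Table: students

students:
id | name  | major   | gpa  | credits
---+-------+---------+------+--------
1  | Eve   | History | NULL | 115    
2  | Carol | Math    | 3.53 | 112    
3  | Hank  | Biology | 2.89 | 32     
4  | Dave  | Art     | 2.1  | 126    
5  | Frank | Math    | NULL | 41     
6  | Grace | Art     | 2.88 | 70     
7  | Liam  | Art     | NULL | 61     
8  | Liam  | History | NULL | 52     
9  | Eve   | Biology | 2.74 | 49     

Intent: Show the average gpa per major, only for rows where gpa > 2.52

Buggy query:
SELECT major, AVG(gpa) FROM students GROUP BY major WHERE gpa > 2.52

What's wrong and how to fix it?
Bug: WHERE cannot follow GROUP BY

Fix: Move the WHERE clause before GROUP BY

Corrected query:
SELECT major, AVG(gpa) FROM students WHERE gpa > 2.52 GROUP BY major

Result:
major   | AVG(gpa)
--------+---------
Art     | 2.88    
Biology | 2.815   
Math    | 3.53    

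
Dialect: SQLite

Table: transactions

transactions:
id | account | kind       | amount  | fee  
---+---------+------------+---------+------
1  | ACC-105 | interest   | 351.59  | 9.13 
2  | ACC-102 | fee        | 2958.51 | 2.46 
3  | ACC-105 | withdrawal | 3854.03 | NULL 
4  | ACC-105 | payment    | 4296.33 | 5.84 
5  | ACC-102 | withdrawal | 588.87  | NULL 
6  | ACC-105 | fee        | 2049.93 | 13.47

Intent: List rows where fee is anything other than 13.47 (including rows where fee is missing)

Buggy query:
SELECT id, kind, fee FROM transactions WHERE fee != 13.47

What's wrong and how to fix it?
Bug: Inequality against NULL is unknown, not true; rows with NULL are dropped

Fix: Add an explicit OR fee IS NULL to include the missing-value rows

Corrected query:
SELECT id, kind, fee FROM transactions WHERE fee != 13.47 OR fee IS NULL

Result:
id | kind       | fee 
---+------------+-----
1  | interest   | 9.13
2  | fee        | 2.46
3  | withdrawal | NULL
4  | payment    | 5.84
5  | withdrawal | NULL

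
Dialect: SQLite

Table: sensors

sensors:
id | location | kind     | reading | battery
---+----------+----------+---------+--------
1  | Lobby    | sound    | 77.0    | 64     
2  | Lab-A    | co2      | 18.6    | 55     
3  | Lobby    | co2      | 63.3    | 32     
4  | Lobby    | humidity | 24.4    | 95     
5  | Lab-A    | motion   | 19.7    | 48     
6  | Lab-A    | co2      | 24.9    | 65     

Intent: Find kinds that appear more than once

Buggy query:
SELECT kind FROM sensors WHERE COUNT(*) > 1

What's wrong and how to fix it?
Bug: WHERE can't reference COUNT(*); aggregates are computed after WHERE

Fix: GROUP BY kind, then filter groups with HAVING COUNT(*) > 1

Corrected query:
SELECT kind FROM sensors GROUP BY kind HAVING COUNT(*) > 1

Result:
kind
----
co2 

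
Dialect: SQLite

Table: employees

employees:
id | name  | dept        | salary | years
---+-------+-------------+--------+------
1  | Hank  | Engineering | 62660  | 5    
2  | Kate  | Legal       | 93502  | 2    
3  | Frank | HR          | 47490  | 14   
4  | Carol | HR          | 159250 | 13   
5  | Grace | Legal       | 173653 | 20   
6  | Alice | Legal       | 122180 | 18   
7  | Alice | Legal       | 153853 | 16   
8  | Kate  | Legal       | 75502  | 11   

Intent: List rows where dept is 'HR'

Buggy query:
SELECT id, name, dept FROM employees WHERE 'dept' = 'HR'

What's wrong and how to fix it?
Bug: Single quotes denote string literals in SQL; the column name is being compared as a constant string

Fix: Remove the quotes around the column name (or use double quotes for an identifier)

Corrected query:
SELECT id, name, dept FROM employees WHERE dept = 'HR'

Result:
id | name  | dept
---+-------+-----
3  | Frank | HR  
4  | Carol | HR  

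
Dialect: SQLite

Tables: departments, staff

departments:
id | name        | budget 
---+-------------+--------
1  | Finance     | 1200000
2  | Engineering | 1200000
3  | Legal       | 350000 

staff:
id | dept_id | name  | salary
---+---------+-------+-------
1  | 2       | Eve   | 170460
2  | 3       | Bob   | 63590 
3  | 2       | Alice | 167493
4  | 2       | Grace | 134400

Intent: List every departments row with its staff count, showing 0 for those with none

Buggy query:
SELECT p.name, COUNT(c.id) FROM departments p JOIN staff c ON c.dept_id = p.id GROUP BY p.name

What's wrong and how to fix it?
Bug: INNER JOIN drops departments rows that have no matching staff rows

Fix: Use LEFT JOIN so parents without children still appear (COUNT(c.id) gives 0)

Corrected query:
SELECT p.name, COUNT(c.id) FROM departments p LEFT JOIN staff c ON c.dept_id = p.id GROUP BY p.name

Result:
name        | COUNT(c.id)
------------+------------
Engineering | 3          
Finance     | 0          
Legal       | 1          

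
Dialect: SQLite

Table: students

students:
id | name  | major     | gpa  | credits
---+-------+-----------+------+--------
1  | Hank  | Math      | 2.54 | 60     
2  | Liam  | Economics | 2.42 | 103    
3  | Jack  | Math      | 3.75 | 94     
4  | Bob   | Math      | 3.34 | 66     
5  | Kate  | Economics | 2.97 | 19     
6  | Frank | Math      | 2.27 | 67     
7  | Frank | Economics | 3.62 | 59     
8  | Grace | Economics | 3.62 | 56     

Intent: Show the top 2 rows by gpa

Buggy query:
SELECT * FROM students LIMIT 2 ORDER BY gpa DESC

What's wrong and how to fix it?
Bug: LIMIT must come after ORDER BY

Fix: Sort with ORDER BY, then apply LIMIT

Corrected query:
SELECT * FROM students ORDER BY gpa DESC LIMIT 2

Result:
id | name  | major     | gpa  | credits
---+-------+-----------+------+--------
3  | Jack  | Math      | 3.75 | 94     
7  | Frank | Economics | 3.62 | 59     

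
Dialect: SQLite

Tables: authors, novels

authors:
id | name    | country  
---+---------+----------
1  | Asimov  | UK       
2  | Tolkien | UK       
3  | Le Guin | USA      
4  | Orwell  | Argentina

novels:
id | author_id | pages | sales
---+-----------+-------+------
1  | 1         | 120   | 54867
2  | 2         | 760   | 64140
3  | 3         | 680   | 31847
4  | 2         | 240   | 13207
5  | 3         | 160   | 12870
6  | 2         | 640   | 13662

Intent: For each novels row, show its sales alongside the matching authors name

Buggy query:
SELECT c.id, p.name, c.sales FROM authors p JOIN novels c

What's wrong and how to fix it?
Bug: JOIN with no ON clause produces a cartesian product; every novels row pairs with every authors row

Fix: Add ON c.author_id = p.id to the JOIN

Corrected query:
SELECT c.id, p.name, c.sales FROM authors p JOIN novels c ON c.author_id = p.id

Result:
id | name    | sales
---+---------+------
1  | Asimov  | 54867
2  | Tolkien | 64140
3  | Le Guin | 31847
4  | Tolkien | 13207
5  | Le Guin | 12870
6  | Tolkien | 13662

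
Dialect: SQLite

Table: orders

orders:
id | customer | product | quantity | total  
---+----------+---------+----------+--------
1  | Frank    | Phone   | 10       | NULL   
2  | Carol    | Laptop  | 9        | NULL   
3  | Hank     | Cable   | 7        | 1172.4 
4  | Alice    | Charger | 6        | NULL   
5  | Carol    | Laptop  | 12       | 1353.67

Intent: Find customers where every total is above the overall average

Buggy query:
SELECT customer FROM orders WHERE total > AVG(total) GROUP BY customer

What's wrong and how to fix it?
Bug: WHERE evaluates per row before aggregation, so AVG() is unavailable

Fix: Compute the overall average in a scalar subquery and compare each group's MIN against it in HAVING

Corrected query:
SELECT customer FROM orders GROUP BY customer HAVING MIN(total) > (SELECT AVG(total) FROM orders)

Result:
customer
--------
Carol   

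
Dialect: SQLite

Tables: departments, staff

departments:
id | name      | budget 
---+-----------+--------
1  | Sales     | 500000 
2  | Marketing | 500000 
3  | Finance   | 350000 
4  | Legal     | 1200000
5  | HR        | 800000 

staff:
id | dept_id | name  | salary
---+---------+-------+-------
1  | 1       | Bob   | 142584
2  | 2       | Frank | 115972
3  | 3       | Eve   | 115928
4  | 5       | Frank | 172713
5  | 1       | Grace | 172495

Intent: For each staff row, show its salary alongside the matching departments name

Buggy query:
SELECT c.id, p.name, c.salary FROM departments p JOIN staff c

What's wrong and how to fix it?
Bug: JOIN with no ON clause produces a cartesian product; every staff row pairs with every departments row

Fix: Add ON c.dept_id = p.id to the JOIN

Corrected query:
SELECT c.id, p.name, c.salary FROM departments p JOIN staff c ON c.dept_id = p.id

Result:
id | name      | salary
---+-----------+-------
1  | Sales     | 142584
2  | Marketing | 115972
3  | Finance   | 115928
4  | HR        | 172713
5  | Sales     | 172495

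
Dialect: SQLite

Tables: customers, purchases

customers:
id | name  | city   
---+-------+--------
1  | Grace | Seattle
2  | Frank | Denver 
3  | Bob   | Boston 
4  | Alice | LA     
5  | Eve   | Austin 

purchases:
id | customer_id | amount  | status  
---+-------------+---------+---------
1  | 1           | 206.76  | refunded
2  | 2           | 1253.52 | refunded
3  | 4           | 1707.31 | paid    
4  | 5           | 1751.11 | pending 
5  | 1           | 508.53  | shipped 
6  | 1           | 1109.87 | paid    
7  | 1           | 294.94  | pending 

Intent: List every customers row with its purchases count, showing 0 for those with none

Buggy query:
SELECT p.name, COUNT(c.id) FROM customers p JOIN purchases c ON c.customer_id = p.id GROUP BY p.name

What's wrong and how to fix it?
Bug: INNER JOIN drops customers rows that have no matching purchases rows

Fix: Use LEFT JOIN so parents without children still appear (COUNT(c.id) gives 0)

Corrected query:
SELECT p.name, COUNT(c.id) FROM customers p LEFT JOIN purchases c ON c.customer_id = p.id GROUP BY p.name

Result:
name  | COUNT(c.id)
------+------------
Alice | 1          
Bob   | 0          
Eve   | 1          
Frank | 1          
Grace | 4          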